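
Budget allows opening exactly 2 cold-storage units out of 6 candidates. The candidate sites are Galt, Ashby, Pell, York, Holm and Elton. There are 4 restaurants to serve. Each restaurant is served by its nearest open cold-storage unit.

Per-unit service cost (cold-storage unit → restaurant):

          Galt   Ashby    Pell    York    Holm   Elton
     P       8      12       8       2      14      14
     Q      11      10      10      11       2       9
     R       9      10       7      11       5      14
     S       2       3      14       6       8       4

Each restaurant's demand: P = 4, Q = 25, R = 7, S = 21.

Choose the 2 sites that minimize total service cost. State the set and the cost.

Choose Galt and Holm; total service cost 159.

With exactly 2 open, each restaurant uses its cheapest among the chosen.
{Galt, Holm}: P→Galt 8·4=32, Q→Holm 2·25=50, R→Holm 5·7=35, S→Galt 2·21=42. Service cost 159.
{Ashby, Holm}: service cost 196
{York, Holm}: service cost 219
Among all 15 size-2 choices, {Galt, Holm} is lowest.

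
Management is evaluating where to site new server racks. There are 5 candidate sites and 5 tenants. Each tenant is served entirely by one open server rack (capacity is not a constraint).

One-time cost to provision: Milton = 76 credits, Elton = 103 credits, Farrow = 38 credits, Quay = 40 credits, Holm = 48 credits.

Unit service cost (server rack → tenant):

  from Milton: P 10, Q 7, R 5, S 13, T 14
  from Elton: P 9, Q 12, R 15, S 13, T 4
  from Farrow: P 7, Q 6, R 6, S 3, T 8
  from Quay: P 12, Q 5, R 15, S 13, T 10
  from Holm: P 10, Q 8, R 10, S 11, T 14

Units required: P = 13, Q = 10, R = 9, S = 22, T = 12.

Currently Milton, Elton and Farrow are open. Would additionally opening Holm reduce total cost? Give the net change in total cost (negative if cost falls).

Current service cost with {Milton, Elton, Farrow}: 310.
Adding Holm: each tenant re-picks its cheapest; new service cost 310, saving 0.
Extra fixed cost: 48. Net change = 48 − 0 = 48.
(Totals: 527 → 575.)

No — net change +48 (cost rises by 48).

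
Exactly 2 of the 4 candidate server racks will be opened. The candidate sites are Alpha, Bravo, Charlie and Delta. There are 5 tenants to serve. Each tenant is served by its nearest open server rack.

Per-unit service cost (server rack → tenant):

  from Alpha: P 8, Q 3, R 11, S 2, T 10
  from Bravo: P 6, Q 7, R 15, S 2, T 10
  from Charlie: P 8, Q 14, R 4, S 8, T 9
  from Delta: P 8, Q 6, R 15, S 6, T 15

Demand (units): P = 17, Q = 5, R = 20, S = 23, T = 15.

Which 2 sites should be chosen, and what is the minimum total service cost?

With exactly 2 open, each tenant uses its cheapest among the chosen.
{Bravo, Charlie}: P→Bravo 6·17=102, Q→Bravo 7·5=35, R→Charlie 4·20=80, S→Bravo 2·23=46, T→Charlie 9·15=135. Service cost 398.
{Alpha, Charlie}: service cost 412
{Charlie, Delta}: service cost 519
Among all 6 size-2 choices, {Bravo, Charlie} is lowest.

Choose Bravo and Charlie; total service cost 398.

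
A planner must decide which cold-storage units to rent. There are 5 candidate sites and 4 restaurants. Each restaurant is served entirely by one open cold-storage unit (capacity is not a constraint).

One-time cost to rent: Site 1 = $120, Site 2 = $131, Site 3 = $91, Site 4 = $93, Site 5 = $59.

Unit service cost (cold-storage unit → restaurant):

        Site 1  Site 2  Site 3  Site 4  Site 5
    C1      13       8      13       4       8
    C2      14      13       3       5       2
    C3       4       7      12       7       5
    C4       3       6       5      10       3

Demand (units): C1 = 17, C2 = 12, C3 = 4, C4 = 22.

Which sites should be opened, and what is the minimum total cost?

For any fixed open set, each restaurant goes to its cheapest open site; total = fixed + service.
{Site 5}: C1→Site 5 8·17=136, C2→Site 5 2·12=24, C3→Site 5 5·4=20, C4→Site 5 3·22=66. Service 246; fixed 59; total 305.
{Site 4, Site 5}: C1→Site 4 4·17=68, C2→Site 5 2·12=24, C3→Site 5 5·4=20, C4→Site 5 3·22=66. Service 178; fixed 152; total 330.
{Site 3, Site 5}: service 246 + fixed 150 = 396
{Site 1, Site 2, Site 3, Site 4, Site 5}: C1→Site 4 4·17=68, C2→Site 5 2·12=24, C3→Site 1 4·4=16, C4→Site 1 3·22=66. Service 174; fixed 494; total 668.
No other subset beats 305.

Open Site 5 only; minimum total cost 305.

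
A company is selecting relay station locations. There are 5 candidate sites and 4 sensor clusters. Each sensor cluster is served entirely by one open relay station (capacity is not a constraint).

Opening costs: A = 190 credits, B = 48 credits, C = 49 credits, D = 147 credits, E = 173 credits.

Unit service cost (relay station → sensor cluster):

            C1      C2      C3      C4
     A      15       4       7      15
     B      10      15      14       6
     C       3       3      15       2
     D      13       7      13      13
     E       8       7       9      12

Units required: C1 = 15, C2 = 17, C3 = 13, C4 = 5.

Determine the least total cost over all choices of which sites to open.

For any fixed open set, each sensor cluster goes to its cheapest open site; total = fixed + service.
{C}: C1→C 3·15=45, C2→C 3·17=51, C3→C 15·13=195, C4→C 2·5=10. Service 301; fixed 49; total 350.
{B, C}: service 288 + fixed 97 = 385
{A, C}: C1→C 3·15=45, C2→C 3·17=51, C3→A 7·13=91, C4→C 2·5=10. Service 197; fixed 239; total 436.
{A, B, C, D, E}: C1→C 3·15=45, C2→C 3·17=51, C3→A 7·13=91, C4→C 2·5=10. Service 197; fixed 607; total 804.
No other subset beats 350.

Minimum total cost: 350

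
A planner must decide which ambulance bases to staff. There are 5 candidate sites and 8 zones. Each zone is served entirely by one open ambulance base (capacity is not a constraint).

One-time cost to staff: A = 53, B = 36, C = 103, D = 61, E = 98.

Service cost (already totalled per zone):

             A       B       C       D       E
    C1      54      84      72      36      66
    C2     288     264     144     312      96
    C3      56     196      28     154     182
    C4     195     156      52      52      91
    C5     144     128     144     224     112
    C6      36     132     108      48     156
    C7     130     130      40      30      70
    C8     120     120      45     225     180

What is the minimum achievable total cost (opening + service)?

For any fixed open set, each zone goes to its cheapest open site; total = fixed + service.
{C, D}: C1→D 36, C2→C 144, C3→C 28, C4→C 52, C5→C 144, C6→D 48, C7→D 30, C8→C 45. Service 527; fixed 164; total 691.
{A, C}: C1→A 54, C2→C 144, C3→C 28, C4→C 52, C5→A 144, C6→A 36, C7→C 40, C8→C 45. Service 543; fixed 156; total 699.
{C, D, E}: service 447 + fixed 262 = 709
{A, B, C, D, E}: service 435 + fixed 351 = 786
No other subset beats 691.

Minimum total cost: 691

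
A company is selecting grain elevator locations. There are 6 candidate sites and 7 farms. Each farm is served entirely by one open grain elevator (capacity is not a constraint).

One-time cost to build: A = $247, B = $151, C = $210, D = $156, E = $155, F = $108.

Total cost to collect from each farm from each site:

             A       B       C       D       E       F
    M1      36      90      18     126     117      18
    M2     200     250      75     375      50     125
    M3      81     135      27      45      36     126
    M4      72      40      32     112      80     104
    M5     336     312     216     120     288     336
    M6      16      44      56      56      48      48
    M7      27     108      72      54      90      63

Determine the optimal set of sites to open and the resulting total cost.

Open C only; minimum total cost 706.

For any fixed open set, each farm goes to its cheapest open site; total = fixed + service.
{C}: M1→C 18, M2→C 75, M3→C 27, M4→C 32, M5→C 216, M6→C 56, M7→C 72. Service 496; fixed 210; total 706.
{C, D}: M1→C 18, M2→C 75, M3→C 27, M4→C 32, M5→D 120, M6→C 56, M7→D 54. Service 382; fixed 366; total 748.
{D, F}: M1→F 18, M2→F 125, M3→D 45, M4→F 104, M5→D 120, M6→F 48, M7→D 54. Service 514; fixed 264; total 778.
{A, B, C, D, E, F}: M1→C 18, M2→E 50, M3→C 27, M4→C 32, M5→D 120, M6→A 16, M7→A 27. Service 290; fixed 1027; total 1317.
No other subset beats 706.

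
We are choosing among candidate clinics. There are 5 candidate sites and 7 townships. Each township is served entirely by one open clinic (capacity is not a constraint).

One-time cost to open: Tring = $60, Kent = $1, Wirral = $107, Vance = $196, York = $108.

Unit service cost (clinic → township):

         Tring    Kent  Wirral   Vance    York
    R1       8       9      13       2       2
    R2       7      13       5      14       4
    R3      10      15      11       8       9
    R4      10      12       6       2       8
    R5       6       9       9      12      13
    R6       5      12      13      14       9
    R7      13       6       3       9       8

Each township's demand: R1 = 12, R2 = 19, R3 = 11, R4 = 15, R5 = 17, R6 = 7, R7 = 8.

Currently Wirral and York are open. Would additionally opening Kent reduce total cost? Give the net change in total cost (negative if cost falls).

Current service cost with {Wirral, York}: 529.
Adding Kent: each township re-picks its cheapest; new service cost 529, saving 0.
Extra fixed cost: 1. Net change = 1 − 0 = 1.
(Totals: 744 → 745.)

No — net change +1 (cost rises by 1).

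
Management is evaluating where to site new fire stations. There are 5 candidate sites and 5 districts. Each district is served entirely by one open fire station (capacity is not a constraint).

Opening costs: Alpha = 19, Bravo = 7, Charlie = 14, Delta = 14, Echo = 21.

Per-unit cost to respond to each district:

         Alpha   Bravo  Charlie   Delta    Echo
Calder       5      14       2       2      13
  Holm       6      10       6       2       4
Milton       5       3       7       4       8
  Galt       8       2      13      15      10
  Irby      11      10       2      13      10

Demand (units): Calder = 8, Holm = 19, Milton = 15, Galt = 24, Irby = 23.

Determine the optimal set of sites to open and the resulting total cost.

Open Bravo, Charlie and Delta; minimum total cost 228.

For any fixed open set, each district goes to its cheapest open site; total = fixed + service.
{Bravo, Charlie, Delta}: Calder→Charlie 2·8=16, Holm→Delta 2·19=38, Milton→Bravo 3·15=45, Galt→Bravo 2·24=48, Irby→Charlie 2·23=46. Service 193; fixed 35; total 228.
{Alpha, Bravo, Charlie, Delta}: service 193 + fixed 54 = 247
{Bravo, Charlie, Delta, Echo}: service 193 + fixed 56 = 249
{Alpha, Bravo, Charlie, Delta, Echo}: Calder→Charlie 2·8=16, Holm→Delta 2·19=38, Milton→Bravo 3·15=45, Galt→Bravo 2·24=48, Irby→Charlie 2·23=46. Service 193; fixed 75; total 268.
No other subset beats 228.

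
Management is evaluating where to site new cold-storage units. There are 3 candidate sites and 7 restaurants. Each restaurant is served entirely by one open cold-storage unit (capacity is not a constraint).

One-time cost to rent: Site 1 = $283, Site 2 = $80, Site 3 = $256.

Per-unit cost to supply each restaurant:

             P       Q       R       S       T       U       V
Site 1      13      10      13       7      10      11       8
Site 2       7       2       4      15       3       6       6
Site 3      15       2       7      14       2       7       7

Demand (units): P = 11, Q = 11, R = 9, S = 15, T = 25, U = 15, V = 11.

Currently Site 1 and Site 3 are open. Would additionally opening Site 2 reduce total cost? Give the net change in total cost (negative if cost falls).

Yes — net change −39 (cost falls by 39).

Current service cost with {Site 1, Site 3}: 565.
Adding Site 2: each restaurant re-picks its cheapest; new service cost 446, saving 119.
Extra fixed cost: 80. Net change = 80 − 119 = -39.
(Totals: 1104 → 1065.)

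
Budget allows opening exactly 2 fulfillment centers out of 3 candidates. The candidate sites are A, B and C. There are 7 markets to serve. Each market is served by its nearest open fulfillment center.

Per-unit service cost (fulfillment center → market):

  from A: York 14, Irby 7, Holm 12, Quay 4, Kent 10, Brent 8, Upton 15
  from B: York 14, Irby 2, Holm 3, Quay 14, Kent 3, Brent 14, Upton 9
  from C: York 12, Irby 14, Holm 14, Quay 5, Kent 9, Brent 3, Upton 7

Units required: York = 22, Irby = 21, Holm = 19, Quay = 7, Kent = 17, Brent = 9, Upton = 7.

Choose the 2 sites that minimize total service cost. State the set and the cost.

With exactly 2 open, each market uses its cheapest among the chosen.
{B, C}: York→C 12·22=264, Irby→B 2·21=42, Holm→B 3·19=57, Quay→C 5·7=35, Kent→B 3·17=51, Brent→C 3·9=27, Upton→C 7·7=49. Service cost 525.
{A, B}: service cost 621
{A, C}: service cost 896
Among all 3 size-2 choices, {B, C} is lowest.

Choose B and C; total service cost 525.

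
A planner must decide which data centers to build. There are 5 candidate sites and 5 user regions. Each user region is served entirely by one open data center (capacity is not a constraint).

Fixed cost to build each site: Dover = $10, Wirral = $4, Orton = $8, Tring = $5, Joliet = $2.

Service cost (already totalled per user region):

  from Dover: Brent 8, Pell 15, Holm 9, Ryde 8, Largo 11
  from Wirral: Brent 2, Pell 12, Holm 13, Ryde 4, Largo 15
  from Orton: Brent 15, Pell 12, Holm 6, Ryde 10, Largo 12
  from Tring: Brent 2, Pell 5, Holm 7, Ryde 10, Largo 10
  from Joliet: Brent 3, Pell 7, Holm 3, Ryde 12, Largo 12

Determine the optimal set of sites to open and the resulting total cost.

Open Wirral and Joliet; minimum total cost 34.

For any fixed open set, each user region goes to its cheapest open site; total = fixed + service.
{Wirral, Joliet}: Brent→Wirral 2, Pell→Joliet 7, Holm→Joliet 3, Ryde→Wirral 4, Largo→Joliet 12. Service 28; fixed 6; total 34.
{Wirral, Tring, Joliet}: Brent→Wirral 2, Pell→Tring 5, Holm→Joliet 3, Ryde→Wirral 4, Largo→Tring 10. Service 24; fixed 11; total 35.
{Wirral, Tring}: Brent→Wirral 2, Pell→Tring 5, Holm→Tring 7, Ryde→Wirral 4, Largo→Tring 10. Service 28; fixed 9; total 37.
{Dover, Wirral, Orton, Tring, Joliet}: Brent→Wirral 2, Pell→Tring 5, Holm→Joliet 3, Ryde→Wirral 4, Largo→Tring 10. Service 24; fixed 29; total 53.
No other subset beats 34.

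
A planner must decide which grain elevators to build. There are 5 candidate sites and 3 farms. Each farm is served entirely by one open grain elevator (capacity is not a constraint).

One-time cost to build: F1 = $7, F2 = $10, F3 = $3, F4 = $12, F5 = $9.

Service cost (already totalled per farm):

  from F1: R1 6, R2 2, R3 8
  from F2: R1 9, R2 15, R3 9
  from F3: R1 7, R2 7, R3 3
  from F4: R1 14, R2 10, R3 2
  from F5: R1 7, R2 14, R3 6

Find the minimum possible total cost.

For any fixed open set, each farm goes to its cheapest open site; total = fixed + service.
{F3}: R1→F3 7, R2→F3 7, R3→F3 3. Service 17; fixed 3; total 20.
{F1, F3}: service 11 + fixed 10 = 21
{F1}: service 16 + fixed 7 = 23
{F1, F2, F3, F4, F5}: R1→F1 6, R2→F1 2, R3→F4 2. Service 10; fixed 41; total 51.
No other subset beats 20.

Minimum total cost: 20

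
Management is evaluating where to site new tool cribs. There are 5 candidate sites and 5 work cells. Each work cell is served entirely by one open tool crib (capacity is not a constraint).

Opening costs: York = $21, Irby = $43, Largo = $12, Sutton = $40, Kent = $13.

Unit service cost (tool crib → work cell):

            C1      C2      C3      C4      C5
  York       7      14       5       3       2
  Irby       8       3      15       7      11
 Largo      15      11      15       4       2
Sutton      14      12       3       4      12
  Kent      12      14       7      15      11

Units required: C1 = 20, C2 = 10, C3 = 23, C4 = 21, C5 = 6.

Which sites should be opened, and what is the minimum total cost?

Open York, Irby and Sutton; minimum total cost 418.

For any fixed open set, each work cell goes to its cheapest open site; total = fixed + service.
{York, Irby, Sutton}: C1→York 7·20=140, C2→Irby 3·10=30, C3→Sutton 3·23=69, C4→York 3·21=63, C5→York 2·6=12. Service 314; fixed 104; total 418.
{York, Irby}: service 360 + fixed 64 = 424
{York, Irby, Largo, Sutton}: service 314 + fixed 116 = 430
{York, Irby, Largo, Sutton, Kent}: C1→York 7·20=140, C2→Irby 3·10=30, C3→Sutton 3·23=69, C4→York 3·21=63, C5→York 2·6=12. Service 314; fixed 129; total 443.
No other subset beats 418.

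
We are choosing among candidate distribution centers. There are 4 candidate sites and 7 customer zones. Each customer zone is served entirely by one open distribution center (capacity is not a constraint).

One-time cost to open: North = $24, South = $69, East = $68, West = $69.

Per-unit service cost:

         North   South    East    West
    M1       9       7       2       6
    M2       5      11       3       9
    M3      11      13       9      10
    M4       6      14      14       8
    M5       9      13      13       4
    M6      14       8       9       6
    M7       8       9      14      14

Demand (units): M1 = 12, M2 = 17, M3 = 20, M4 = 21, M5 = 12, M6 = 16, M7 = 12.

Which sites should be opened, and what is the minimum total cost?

Open North, East and West; minimum total cost 782.

For any fixed open set, each customer zone goes to its cheapest open site; total = fixed + service.
{North, East, West}: M1→East 2·12=24, M2→East 3·17=51, M3→East 9·20=180, M4→North 6·21=126, M5→West 4·12=48, M6→West 6·16=96, M7→North 8·12=96. Service 621; fixed 161; total 782.
{North, West}: service 723 + fixed 93 = 816
{North, East}: M1→East 2·12=24, M2→East 3·17=51, M3→East 9·20=180, M4→North 6·21=126, M5→North 9·12=108, M6→East 9·16=144, M7→North 8·12=96. Service 729; fixed 92; total 821.
{North, South, East, West}: M1→East 2·12=24, M2→East 3·17=51, M3→East 9·20=180, M4→North 6·21=126, M5→West 4·12=48, M6→West 6·16=96, M7→North 8·12=96. Service 621; fixed 230; total 851.
No other subset beats 782.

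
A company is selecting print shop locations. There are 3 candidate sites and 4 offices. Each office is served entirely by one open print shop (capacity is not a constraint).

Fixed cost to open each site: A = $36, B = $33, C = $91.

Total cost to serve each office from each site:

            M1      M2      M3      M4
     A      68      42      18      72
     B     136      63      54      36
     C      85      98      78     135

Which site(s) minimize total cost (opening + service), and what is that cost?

Open A and B; minimum total cost 233.

For any fixed open set, each office goes to its cheapest open site; total = fixed + service.
{A, B}: M1→A 68, M2→A 42, M3→A 18, M4→B 36. Service 164; fixed 69; total 233.
{A}: M1→A 68, M2→A 42, M3→A 18, M4→A 72. Service 200; fixed 36; total 236.
{B}: M1→B 136, M2→B 63, M3→B 54, M4→B 36. Service 289; fixed 33; total 322.
{A, B, C}: service 164 + fixed 160 = 324
(All 7 nonempty subsets were checked; A and B is lowest.)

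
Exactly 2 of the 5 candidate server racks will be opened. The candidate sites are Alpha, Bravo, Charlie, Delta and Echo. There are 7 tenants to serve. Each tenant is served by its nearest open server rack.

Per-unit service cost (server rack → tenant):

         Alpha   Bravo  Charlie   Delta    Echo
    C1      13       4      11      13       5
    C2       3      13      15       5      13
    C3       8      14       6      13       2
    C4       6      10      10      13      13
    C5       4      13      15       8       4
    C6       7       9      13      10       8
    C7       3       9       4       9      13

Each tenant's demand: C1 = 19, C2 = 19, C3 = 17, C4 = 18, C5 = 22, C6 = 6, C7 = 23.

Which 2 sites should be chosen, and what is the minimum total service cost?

Choose Alpha and Echo; total service cost 493.

With exactly 2 open, each tenant uses its cheapest among the chosen.
{Alpha, Echo}: C1→Echo 5·19=95, C2→Alpha 3·19=57, C3→Echo 2·17=34, C4→Alpha 6·18=108, C5→Alpha 4·22=88, C6→Alpha 7·6=42, C7→Alpha 3·23=69. Service cost 493.
{Alpha, Bravo}: service cost 576
{Alpha, Charlie}: service cost 675
Among all 10 size-2 choices, {Alpha, Echo} is lowest.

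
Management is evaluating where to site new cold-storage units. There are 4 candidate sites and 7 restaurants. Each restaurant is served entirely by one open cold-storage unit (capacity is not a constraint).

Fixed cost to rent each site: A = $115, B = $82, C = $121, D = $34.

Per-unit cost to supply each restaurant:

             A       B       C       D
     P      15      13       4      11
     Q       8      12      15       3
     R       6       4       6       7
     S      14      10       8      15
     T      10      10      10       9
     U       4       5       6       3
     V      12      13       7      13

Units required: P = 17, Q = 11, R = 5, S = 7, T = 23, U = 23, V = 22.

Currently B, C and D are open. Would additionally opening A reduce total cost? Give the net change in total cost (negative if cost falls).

No — net change +115 (cost rises by 115).

Current service cost with {B, C, D}: 607.
Adding A: each restaurant re-picks its cheapest; new service cost 607, saving 0.
Extra fixed cost: 115. Net change = 115 − 0 = 115.
(Totals: 844 → 959.)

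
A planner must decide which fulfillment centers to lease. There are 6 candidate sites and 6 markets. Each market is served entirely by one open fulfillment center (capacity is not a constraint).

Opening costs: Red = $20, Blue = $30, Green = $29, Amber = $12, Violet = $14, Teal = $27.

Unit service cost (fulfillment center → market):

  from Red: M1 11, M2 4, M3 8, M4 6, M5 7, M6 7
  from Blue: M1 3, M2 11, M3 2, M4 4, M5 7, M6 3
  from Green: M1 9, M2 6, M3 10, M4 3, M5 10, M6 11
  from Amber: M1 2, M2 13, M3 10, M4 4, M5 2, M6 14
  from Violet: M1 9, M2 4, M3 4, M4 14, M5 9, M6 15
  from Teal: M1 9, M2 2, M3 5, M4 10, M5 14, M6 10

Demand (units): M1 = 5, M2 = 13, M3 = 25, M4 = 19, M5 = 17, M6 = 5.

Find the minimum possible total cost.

For any fixed open set, each market goes to its cheapest open site; total = fixed + service.
{Blue, Amber, Teal}: M1→Amber 2·5=10, M2→Teal 2·13=26, M3→Blue 2·25=50, M4→Blue 4·19=76, M5→Amber 2·17=34, M6→Blue 3·5=15. Service 211; fixed 69; total 280.
{Blue, Green, Amber, Teal}: M1→Amber 2·5=10, M2→Teal 2·13=26, M3→Blue 2·25=50, M4→Green 3·19=57, M5→Amber 2·17=34, M6→Blue 3·5=15. Service 192; fixed 98; total 290.
{Blue, Amber, Violet}: M1→Amber 2·5=10, M2→Violet 4·13=52, M3→Blue 2·25=50, M4→Blue 4·19=76, M5→Amber 2·17=34, M6→Blue 3·5=15. Service 237; fixed 56; total 293.
{Red, Blue, Green, Amber, Violet, Teal}: service 192 + fixed 132 = 324
No other subset beats 280.

Minimum total cost: 280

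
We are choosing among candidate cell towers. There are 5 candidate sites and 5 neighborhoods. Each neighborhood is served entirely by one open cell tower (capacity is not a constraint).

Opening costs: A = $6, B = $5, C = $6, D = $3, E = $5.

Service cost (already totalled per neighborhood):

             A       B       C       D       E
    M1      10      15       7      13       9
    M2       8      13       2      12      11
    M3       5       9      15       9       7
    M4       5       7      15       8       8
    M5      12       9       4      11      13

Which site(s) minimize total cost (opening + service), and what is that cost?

Open A and C; minimum total cost 35.

For any fixed open set, each neighborhood goes to its cheapest open site; total = fixed + service.
{A, C}: M1→C 7, M2→C 2, M3→A 5, M4→A 5, M5→C 4. Service 23; fixed 12; total 35.
{A, C, D}: service 23 + fixed 15 = 38
{C, D}: service 30 + fixed 9 = 39
{A, B, C, D, E}: service 23 + fixed 25 = 48
No other subset beats 35.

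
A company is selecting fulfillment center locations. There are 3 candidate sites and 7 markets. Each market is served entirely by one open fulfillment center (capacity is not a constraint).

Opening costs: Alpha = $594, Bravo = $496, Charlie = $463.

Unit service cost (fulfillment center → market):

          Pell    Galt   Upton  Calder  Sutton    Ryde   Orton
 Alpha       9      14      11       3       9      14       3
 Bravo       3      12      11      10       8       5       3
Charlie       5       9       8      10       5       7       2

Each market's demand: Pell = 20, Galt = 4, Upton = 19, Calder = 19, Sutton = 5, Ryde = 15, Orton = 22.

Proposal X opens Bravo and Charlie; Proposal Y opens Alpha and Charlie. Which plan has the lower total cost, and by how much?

Proposal X: {Bravo, Charlie}: Pell→Bravo 3·20=60, Galt→Charlie 9·4=36, Upton→Charlie 8·19=152, Calder→Bravo 10·19=190, Sutton→Charlie 5·5=25, Ryde→Bravo 5·15=75, Orton→Charlie 2·22=44. Service 582; fixed 959; total 1541.
Proposal Y: {Alpha, Charlie}: Pell→Charlie 5·20=100, Galt→Charlie 9·4=36, Upton→Charlie 8·19=152, Calder→Alpha 3·19=57, Sutton→Charlie 5·5=25, Ryde→Charlie 7·15=105, Orton→Charlie 2·22=44. Service 519; fixed 1057; total 1576.
Difference: |1541 − 1576| = 35.

Proposal X is cheaper by 35.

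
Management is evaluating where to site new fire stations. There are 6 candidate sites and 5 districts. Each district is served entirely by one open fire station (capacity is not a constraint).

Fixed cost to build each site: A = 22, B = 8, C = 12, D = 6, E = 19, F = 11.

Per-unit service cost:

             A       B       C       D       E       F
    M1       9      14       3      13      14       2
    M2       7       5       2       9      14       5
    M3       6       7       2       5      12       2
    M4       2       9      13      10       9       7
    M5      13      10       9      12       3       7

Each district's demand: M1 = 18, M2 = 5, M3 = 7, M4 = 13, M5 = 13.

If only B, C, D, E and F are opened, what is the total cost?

Total cost: 246

Each district is assigned to its cheapest site among the open ones.
{B, C, D, E, F}: M1→F 2·18=36, M2→C 2·5=10, M3→C 2·7=14, M4→F 7·13=91, M5→E 3·13=39. Service 190; fixed 56; total 246.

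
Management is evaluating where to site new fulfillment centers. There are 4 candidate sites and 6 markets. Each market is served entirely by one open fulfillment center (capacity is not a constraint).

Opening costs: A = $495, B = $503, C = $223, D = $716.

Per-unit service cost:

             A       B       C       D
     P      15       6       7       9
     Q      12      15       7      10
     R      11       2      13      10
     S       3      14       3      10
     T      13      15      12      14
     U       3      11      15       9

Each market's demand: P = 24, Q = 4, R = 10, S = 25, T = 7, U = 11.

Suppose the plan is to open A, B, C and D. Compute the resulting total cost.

Total cost: 2321

Each market is assigned to its cheapest site among the open ones.
{A, B, C, D}: P→B 6·24=144, Q→C 7·4=28, R→B 2·10=20, S→A 3·25=75, T→C 12·7=84, U→A 3·11=33. Service 384; fixed 1937; total 2321.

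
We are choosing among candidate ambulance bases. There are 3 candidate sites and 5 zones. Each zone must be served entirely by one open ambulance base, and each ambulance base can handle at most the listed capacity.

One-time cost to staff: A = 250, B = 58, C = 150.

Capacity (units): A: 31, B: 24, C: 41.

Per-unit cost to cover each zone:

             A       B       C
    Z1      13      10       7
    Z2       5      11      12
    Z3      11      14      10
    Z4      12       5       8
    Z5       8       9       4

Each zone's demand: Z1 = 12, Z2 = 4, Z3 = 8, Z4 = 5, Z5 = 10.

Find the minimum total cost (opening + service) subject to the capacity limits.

Open {C}: Z1→C 7·12=84, Z2→C 12·4=48, Z3→C 10·8=80, Z4→C 8·5=40, Z5→C 4·10=40.
Loads: C carries 39/41. Service 292; fixed 150; total 442.
Next best feasible plan costs 481.

Minimum total cost: 442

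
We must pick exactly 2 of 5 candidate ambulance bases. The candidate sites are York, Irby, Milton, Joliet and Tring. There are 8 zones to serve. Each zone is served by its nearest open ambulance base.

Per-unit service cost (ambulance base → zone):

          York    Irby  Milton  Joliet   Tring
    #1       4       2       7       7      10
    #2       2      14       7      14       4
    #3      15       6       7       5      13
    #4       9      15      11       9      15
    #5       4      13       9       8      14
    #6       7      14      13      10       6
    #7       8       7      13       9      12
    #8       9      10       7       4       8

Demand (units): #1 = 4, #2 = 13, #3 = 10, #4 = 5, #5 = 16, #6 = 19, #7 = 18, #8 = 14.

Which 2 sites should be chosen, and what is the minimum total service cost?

Choose York and Joliet; total service cost 534.

With exactly 2 open, each zone uses its cheapest among the chosen.
{York, Joliet}: #1→York 4·4=16, #2→York 2·13=26, #3→Joliet 5·10=50, #4→York 9·5=45, #5→York 4·16=64, #6→York 7·19=133, #7→York 8·18=144, #8→Joliet 4·14=56. Service cost 534.
{York, Irby}: service cost 588
{York, Milton}: service cost 596
Among all 10 size-2 choices, {York, Joliet} is lowest.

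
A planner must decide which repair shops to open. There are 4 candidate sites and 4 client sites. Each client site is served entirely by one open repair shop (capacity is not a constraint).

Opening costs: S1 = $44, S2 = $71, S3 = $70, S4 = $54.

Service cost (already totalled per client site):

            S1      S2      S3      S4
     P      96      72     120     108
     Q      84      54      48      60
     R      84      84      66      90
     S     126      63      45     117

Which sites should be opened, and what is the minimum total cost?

Open S2 only; minimum total cost 344.

For any fixed open set, each client site goes to its cheapest open site; total = fixed + service.
{S2}: P→S2 72, Q→S2 54, R→S2 84, S→S2 63. Service 273; fixed 71; total 344.
{S3}: service 279 + fixed 70 = 349
{S1, S3}: service 255 + fixed 114 = 369
{S1, S2, S3, S4}: service 231 + fixed 239 = 470
No other subset beats 344.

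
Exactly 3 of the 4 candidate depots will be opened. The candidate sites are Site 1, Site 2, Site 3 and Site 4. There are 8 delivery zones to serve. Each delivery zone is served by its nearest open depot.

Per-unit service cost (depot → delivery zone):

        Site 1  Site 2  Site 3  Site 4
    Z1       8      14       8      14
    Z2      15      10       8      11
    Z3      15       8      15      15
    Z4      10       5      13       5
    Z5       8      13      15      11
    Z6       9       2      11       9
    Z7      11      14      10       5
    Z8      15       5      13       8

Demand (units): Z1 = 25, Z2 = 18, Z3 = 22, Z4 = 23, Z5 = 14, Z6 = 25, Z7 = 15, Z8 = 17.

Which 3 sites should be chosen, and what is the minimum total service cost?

Choose Site 1, Site 2 and Site 4; total service cost 993.

With exactly 3 open, each delivery zone uses its cheapest among the chosen.
{Site 1, Site 2, Site 4}: Z1→Site 1 8·25=200, Z2→Site 2 10·18=180, Z3→Site 2 8·22=176, Z4→Site 2 5·23=115, Z5→Site 1 8·14=112, Z6→Site 2 2·25=50, Z7→Site 4 5·15=75, Z8→Site 2 5·17=85. Service cost 993.
{Site 2, Site 3, Site 4}: service cost 999
{Site 1, Site 2, Site 3}: service cost 1032
Among all 4 size-3 choices, {Site 1, Site 2, Site 4} is lowest.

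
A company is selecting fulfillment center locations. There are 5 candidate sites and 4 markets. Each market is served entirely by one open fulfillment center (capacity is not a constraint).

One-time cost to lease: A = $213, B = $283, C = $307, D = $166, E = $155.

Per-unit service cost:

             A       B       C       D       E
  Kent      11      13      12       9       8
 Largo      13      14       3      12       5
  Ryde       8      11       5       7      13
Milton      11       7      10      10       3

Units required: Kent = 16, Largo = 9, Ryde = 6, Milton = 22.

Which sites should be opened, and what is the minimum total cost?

Open E only; minimum total cost 472.

For any fixed open set, each market goes to its cheapest open site; total = fixed + service.
{E}: Kent→E 8·16=128, Largo→E 5·9=45, Ryde→E 13·6=78, Milton→E 3·22=66. Service 317; fixed 155; total 472.
{D, E}: service 281 + fixed 321 = 602
{A, E}: service 287 + fixed 368 = 655
{A, B, C, D, E}: service 251 + fixed 1124 = 1375
No other subset beats 472.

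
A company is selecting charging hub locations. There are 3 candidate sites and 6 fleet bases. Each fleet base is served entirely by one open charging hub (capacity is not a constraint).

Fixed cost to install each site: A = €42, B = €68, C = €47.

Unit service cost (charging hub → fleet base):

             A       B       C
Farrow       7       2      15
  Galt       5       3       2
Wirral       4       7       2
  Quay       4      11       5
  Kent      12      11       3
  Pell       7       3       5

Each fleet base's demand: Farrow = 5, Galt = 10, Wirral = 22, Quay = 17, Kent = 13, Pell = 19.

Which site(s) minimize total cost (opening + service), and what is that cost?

Open B and C; minimum total cost 370.

For any fixed open set, each fleet base goes to its cheapest open site; total = fixed + service.
{B, C}: Farrow→B 2·5=10, Galt→C 2·10=20, Wirral→C 2·22=44, Quay→C 5·17=85, Kent→C 3·13=39, Pell→B 3·19=57. Service 255; fixed 115; total 370.
{A, C}: service 301 + fixed 89 = 390
{A, B, C}: service 238 + fixed 157 = 395
{A}: Farrow→A 7·5=35, Galt→A 5·10=50, Wirral→A 4·22=88, Quay→A 4·17=68, Kent→A 12·13=156, Pell→A 7·19=133. Service 530; fixed 42; total 572.
No other subset beats 370.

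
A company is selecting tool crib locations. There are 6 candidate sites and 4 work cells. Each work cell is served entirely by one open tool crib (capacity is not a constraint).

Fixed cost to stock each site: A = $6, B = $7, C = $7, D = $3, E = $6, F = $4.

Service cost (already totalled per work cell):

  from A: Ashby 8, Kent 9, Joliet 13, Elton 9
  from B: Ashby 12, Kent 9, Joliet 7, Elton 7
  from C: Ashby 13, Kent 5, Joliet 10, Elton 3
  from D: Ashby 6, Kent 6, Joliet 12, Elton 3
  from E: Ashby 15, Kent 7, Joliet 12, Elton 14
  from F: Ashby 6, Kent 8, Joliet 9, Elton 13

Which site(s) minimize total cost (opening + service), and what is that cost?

Open D only; minimum total cost 30.

For any fixed open set, each work cell goes to its cheapest open site; total = fixed + service.
{D}: Ashby→D 6, Kent→D 6, Joliet→D 12, Elton→D 3. Service 27; fixed 3; total 30.
{D, F}: service 24 + fixed 7 = 31
{B, D}: service 22 + fixed 10 = 32
{A, B, C, D, E, F}: Ashby→D 6, Kent→C 5, Joliet→B 7, Elton→C 3. Service 21; fixed 33; total 54.
No other subset beats 30.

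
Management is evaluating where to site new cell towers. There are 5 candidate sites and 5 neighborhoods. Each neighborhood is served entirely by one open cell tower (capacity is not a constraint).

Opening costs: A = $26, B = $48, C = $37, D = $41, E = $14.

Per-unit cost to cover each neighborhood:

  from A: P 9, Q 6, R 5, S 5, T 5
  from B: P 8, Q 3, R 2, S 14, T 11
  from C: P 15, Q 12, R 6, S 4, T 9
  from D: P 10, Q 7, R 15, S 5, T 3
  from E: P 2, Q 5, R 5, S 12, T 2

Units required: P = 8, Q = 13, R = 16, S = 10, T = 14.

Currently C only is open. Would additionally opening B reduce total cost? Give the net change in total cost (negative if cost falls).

Current service cost with {C}: 538.
Adding B: each neighborhood re-picks its cheapest; new service cost 301, saving 237.
Extra fixed cost: 48. Net change = 48 − 237 = -189.
(Totals: 575 → 386.)

Yes — net change −189 (cost falls by 189).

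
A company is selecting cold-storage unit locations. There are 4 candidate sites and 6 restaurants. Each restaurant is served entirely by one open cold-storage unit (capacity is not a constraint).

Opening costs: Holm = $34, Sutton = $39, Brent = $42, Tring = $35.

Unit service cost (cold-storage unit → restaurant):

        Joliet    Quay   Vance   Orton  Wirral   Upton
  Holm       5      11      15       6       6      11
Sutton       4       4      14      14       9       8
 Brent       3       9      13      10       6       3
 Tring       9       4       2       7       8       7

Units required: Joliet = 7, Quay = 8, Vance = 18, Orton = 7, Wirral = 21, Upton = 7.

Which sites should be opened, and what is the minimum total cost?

For any fixed open set, each restaurant goes to its cheapest open site; total = fixed + service.
{Brent, Tring}: Joliet→Brent 3·7=21, Quay→Tring 4·8=32, Vance→Tring 2·18=36, Orton→Tring 7·7=49, Wirral→Brent 6·21=126, Upton→Brent 3·7=21. Service 285; fixed 77; total 362.
{Holm, Brent, Tring}: service 278 + fixed 111 = 389
{Holm, Tring}: service 320 + fixed 69 = 389
{Holm, Sutton, Brent, Tring}: service 278 + fixed 150 = 428
No other subset beats 362.

Open Brent and Tring; minimum total cost 362.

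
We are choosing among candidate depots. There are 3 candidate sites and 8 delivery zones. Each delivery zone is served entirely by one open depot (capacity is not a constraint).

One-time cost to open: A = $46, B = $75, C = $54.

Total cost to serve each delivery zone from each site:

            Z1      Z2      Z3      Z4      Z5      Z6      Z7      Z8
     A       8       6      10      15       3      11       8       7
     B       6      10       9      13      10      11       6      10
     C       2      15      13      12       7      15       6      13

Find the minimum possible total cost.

For any fixed open set, each delivery zone goes to its cheapest open site; total = fixed + service.
{A}: Z1→A 8, Z2→A 6, Z3→A 10, Z4→A 15, Z5→A 3, Z6→A 11, Z7→A 8, Z8→A 7. Service 68; fixed 46; total 114.
{C}: Z1→C 2, Z2→C 15, Z3→C 13, Z4→C 12, Z5→C 7, Z6→C 15, Z7→C 6, Z8→C 13. Service 83; fixed 54; total 137.
{B}: Z1→B 6, Z2→B 10, Z3→B 9, Z4→B 13, Z5→B 10, Z6→B 11, Z7→B 6, Z8→B 10. Service 75; fixed 75; total 150.
{A, B, C}: service 56 + fixed 175 = 231
No other subset beats 114.

Minimum total cost: 114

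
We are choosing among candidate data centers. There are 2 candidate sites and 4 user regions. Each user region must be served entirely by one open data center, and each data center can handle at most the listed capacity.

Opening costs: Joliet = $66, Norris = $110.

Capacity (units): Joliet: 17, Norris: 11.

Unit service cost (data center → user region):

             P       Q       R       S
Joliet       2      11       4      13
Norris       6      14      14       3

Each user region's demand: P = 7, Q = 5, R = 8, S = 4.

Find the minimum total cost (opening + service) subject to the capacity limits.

Minimum total cost: 304

Open {Joliet, Norris}: P→Joliet 2·7=14, Q→Norris 14·5=70, R→Joliet 4·8=32, S→Norris 3·4=12.
Loads: Joliet carries 15/17, Norris carries 9/11. Service 128; fixed 176; total 304.
Next best feasible plan costs 317.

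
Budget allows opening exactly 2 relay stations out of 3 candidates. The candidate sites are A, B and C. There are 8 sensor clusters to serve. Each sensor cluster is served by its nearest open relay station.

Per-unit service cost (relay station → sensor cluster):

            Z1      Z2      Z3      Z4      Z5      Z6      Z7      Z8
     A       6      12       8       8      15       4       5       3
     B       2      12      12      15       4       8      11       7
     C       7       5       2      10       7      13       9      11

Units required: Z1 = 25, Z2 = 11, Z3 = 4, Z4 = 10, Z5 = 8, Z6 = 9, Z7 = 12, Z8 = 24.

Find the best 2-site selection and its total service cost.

With exactly 2 open, each sensor cluster uses its cheapest among the chosen.
{A, B}: Z1→B 2·25=50, Z2→A 12·11=132, Z3→A 8·4=32, Z4→A 8·10=80, Z5→B 4·8=32, Z6→A 4·9=36, Z7→A 5·12=60, Z8→A 3·24=72. Service cost 494.
{A, C}: service cost 517
{B, C}: service cost 593
Among all 3 size-2 choices, {A, B} is lowest.

Choose A and B; total service cost 494.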